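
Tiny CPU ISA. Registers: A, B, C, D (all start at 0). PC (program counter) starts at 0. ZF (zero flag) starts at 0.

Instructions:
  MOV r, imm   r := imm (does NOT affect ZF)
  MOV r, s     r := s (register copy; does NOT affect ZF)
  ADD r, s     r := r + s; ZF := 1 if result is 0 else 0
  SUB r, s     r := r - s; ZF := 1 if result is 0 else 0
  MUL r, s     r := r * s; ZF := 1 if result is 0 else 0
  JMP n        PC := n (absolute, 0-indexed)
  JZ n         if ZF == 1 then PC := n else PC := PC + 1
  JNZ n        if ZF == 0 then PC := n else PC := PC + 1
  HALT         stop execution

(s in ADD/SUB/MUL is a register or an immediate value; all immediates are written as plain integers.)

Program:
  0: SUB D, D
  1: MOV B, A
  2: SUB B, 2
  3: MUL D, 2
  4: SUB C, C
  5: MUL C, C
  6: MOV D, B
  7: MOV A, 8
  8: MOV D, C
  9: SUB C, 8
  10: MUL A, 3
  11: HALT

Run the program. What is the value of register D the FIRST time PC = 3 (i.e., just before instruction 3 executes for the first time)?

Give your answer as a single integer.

Step 1: PC=0 exec 'SUB D, D'. After: A=0 B=0 C=0 D=0 ZF=1 PC=1
Step 2: PC=1 exec 'MOV B, A'. After: A=0 B=0 C=0 D=0 ZF=1 PC=2
Step 3: PC=2 exec 'SUB B, 2'. After: A=0 B=-2 C=0 D=0 ZF=0 PC=3
First time PC=3: D=0

0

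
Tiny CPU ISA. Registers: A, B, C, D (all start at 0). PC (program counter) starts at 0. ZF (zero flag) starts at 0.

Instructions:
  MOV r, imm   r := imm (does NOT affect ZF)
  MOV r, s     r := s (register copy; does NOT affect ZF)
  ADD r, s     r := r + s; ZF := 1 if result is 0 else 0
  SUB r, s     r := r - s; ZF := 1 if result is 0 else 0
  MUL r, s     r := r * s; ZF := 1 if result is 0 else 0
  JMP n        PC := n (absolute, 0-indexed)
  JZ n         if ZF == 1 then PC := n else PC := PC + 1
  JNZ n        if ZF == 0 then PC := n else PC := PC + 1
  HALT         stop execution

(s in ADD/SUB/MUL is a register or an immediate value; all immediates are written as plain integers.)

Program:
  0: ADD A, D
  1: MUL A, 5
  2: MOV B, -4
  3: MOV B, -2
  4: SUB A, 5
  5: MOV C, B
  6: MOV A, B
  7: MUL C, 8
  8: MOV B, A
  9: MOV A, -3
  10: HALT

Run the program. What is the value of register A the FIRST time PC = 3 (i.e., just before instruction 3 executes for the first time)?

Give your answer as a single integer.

Step 1: PC=0 exec 'ADD A, D'. After: A=0 B=0 C=0 D=0 ZF=1 PC=1
Step 2: PC=1 exec 'MUL A, 5'. After: A=0 B=0 C=0 D=0 ZF=1 PC=2
Step 3: PC=2 exec 'MOV B, -4'. After: A=0 B=-4 C=0 D=0 ZF=1 PC=3
First time PC=3: A=0

0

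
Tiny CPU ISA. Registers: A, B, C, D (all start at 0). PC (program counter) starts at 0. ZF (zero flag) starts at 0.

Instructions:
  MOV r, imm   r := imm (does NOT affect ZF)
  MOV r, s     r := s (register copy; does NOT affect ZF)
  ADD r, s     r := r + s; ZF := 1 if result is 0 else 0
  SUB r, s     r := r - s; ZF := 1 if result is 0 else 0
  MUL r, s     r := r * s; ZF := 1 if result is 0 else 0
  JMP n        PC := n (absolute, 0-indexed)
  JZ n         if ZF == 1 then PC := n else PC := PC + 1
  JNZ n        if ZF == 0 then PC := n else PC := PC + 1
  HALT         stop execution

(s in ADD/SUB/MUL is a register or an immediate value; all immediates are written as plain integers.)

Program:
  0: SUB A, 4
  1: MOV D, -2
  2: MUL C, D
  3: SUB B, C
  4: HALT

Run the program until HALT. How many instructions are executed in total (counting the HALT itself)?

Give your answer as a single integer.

Step 1: PC=0 exec 'SUB A, 4'. After: A=-4 B=0 C=0 D=0 ZF=0 PC=1
Step 2: PC=1 exec 'MOV D, -2'. After: A=-4 B=0 C=0 D=-2 ZF=0 PC=2
Step 3: PC=2 exec 'MUL C, D'. After: A=-4 B=0 C=0 D=-2 ZF=1 PC=3
Step 4: PC=3 exec 'SUB B, C'. After: A=-4 B=0 C=0 D=-2 ZF=1 PC=4
Step 5: PC=4 exec 'HALT'. After: A=-4 B=0 C=0 D=-2 ZF=1 PC=4 HALTED
Total instructions executed: 5

Answer: 5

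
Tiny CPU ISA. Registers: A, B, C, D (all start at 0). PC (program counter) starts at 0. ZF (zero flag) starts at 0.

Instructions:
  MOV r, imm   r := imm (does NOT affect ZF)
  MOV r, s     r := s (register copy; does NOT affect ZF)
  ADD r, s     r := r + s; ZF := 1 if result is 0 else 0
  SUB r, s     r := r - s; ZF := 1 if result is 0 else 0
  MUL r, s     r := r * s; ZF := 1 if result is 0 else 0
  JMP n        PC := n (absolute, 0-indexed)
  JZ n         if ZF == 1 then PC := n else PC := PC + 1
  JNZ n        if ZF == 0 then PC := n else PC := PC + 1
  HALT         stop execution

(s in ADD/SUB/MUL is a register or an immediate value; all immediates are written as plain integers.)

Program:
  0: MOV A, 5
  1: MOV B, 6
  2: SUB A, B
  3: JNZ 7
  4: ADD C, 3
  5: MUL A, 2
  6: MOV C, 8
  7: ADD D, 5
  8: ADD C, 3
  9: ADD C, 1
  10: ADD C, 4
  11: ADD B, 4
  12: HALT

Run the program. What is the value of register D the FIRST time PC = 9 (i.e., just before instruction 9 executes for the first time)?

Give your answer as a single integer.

Step 1: PC=0 exec 'MOV A, 5'. After: A=5 B=0 C=0 D=0 ZF=0 PC=1
Step 2: PC=1 exec 'MOV B, 6'. After: A=5 B=6 C=0 D=0 ZF=0 PC=2
Step 3: PC=2 exec 'SUB A, B'. After: A=-1 B=6 C=0 D=0 ZF=0 PC=3
Step 4: PC=3 exec 'JNZ 7'. After: A=-1 B=6 C=0 D=0 ZF=0 PC=7
Step 5: PC=7 exec 'ADD D, 5'. After: A=-1 B=6 C=0 D=5 ZF=0 PC=8
Step 6: PC=8 exec 'ADD C, 3'. After: A=-1 B=6 C=3 D=5 ZF=0 PC=9
First time PC=9: D=5

5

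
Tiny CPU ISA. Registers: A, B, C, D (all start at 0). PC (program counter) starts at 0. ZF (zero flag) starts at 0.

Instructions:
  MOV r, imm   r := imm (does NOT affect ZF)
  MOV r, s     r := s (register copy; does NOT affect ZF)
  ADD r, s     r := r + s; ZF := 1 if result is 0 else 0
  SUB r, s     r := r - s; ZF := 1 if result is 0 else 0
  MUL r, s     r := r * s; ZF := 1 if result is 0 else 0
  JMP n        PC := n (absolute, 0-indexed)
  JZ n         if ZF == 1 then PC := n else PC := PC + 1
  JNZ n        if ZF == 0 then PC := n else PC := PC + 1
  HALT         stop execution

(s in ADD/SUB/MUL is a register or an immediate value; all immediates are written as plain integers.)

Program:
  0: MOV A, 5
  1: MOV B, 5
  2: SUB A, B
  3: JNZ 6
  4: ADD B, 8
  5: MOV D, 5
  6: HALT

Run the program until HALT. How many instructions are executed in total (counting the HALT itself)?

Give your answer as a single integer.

Step 1: PC=0 exec 'MOV A, 5'. After: A=5 B=0 C=0 D=0 ZF=0 PC=1
Step 2: PC=1 exec 'MOV B, 5'. After: A=5 B=5 C=0 D=0 ZF=0 PC=2
Step 3: PC=2 exec 'SUB A, B'. After: A=0 B=5 C=0 D=0 ZF=1 PC=3
Step 4: PC=3 exec 'JNZ 6'. After: A=0 B=5 C=0 D=0 ZF=1 PC=4
Step 5: PC=4 exec 'ADD B, 8'. After: A=0 B=13 C=0 D=0 ZF=0 PC=5
Step 6: PC=5 exec 'MOV D, 5'. After: A=0 B=13 C=0 D=5 ZF=0 PC=6
Step 7: PC=6 exec 'HALT'. After: A=0 B=13 C=0 D=5 ZF=0 PC=6 HALTED
Total instructions executed: 7

Answer: 7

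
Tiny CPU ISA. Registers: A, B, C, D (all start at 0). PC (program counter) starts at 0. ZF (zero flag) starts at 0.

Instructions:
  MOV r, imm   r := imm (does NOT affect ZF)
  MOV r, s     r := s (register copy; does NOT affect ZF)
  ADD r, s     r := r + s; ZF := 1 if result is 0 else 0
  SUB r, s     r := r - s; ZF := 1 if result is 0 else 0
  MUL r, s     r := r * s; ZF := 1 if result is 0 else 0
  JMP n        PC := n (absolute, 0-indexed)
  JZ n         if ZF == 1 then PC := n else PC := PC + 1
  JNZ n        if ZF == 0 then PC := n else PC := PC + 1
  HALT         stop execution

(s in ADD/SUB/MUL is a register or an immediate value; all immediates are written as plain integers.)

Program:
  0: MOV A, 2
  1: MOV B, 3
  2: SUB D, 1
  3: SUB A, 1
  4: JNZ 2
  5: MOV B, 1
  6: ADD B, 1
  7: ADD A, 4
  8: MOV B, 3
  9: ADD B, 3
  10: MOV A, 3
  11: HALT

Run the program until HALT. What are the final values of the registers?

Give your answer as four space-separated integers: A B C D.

Step 1: PC=0 exec 'MOV A, 2'. After: A=2 B=0 C=0 D=0 ZF=0 PC=1
Step 2: PC=1 exec 'MOV B, 3'. After: A=2 B=3 C=0 D=0 ZF=0 PC=2
Step 3: PC=2 exec 'SUB D, 1'. After: A=2 B=3 C=0 D=-1 ZF=0 PC=3
Step 4: PC=3 exec 'SUB A, 1'. After: A=1 B=3 C=0 D=-1 ZF=0 PC=4
Step 5: PC=4 exec 'JNZ 2'. After: A=1 B=3 C=0 D=-1 ZF=0 PC=2
Step 6: PC=2 exec 'SUB D, 1'. After: A=1 B=3 C=0 D=-2 ZF=0 PC=3
Step 7: PC=3 exec 'SUB A, 1'. After: A=0 B=3 C=0 D=-2 ZF=1 PC=4
Step 8: PC=4 exec 'JNZ 2'. After: A=0 B=3 C=0 D=-2 ZF=1 PC=5
Step 9: PC=5 exec 'MOV B, 1'. After: A=0 B=1 C=0 D=-2 ZF=1 PC=6
Step 10: PC=6 exec 'ADD B, 1'. After: A=0 B=2 C=0 D=-2 ZF=0 PC=7
Step 11: PC=7 exec 'ADD A, 4'. After: A=4 B=2 C=0 D=-2 ZF=0 PC=8
Step 12: PC=8 exec 'MOV B, 3'. After: A=4 B=3 C=0 D=-2 ZF=0 PC=9
Step 13: PC=9 exec 'ADD B, 3'. After: A=4 B=6 C=0 D=-2 ZF=0 PC=10
Step 14: PC=10 exec 'MOV A, 3'. After: A=3 B=6 C=0 D=-2 ZF=0 PC=11
Step 15: PC=11 exec 'HALT'. After: A=3 B=6 C=0 D=-2 ZF=0 PC=11 HALTED

Answer: 3 6 0 -2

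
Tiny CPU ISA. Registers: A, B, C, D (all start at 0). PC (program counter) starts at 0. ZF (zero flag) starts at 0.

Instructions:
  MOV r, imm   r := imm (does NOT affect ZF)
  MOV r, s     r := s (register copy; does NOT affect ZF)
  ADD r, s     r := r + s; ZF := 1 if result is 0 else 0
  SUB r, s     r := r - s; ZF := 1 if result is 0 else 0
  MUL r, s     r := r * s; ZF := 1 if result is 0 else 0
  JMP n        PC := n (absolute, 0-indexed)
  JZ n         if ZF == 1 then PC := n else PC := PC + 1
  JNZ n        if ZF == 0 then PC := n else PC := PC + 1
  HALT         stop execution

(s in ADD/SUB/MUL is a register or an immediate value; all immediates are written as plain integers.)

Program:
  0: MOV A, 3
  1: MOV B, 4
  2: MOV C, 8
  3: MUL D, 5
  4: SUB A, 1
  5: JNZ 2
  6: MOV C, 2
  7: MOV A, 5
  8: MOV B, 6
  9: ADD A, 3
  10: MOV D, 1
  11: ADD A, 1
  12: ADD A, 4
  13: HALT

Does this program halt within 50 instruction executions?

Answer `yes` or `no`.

Answer: yes

Derivation:
Step 1: PC=0 exec 'MOV A, 3'. After: A=3 B=0 C=0 D=0 ZF=0 PC=1
Step 2: PC=1 exec 'MOV B, 4'. After: A=3 B=4 C=0 D=0 ZF=0 PC=2
Step 3: PC=2 exec 'MOV C, 8'. After: A=3 B=4 C=8 D=0 ZF=0 PC=3
Step 4: PC=3 exec 'MUL D, 5'. After: A=3 B=4 C=8 D=0 ZF=1 PC=4
Step 5: PC=4 exec 'SUB A, 1'. After: A=2 B=4 C=8 D=0 ZF=0 PC=5
Step 6: PC=5 exec 'JNZ 2'. After: A=2 B=4 C=8 D=0 ZF=0 PC=2
Step 7: PC=2 exec 'MOV C, 8'. After: A=2 B=4 C=8 D=0 ZF=0 PC=3
Step 8: PC=3 exec 'MUL D, 5'. After: A=2 B=4 C=8 D=0 ZF=1 PC=4
Step 9: PC=4 exec 'SUB A, 1'. After: A=1 B=4 C=8 D=0 ZF=0 PC=5
Step 10: PC=5 exec 'JNZ 2'. After: A=1 B=4 C=8 D=0 ZF=0 PC=2
Step 11: PC=2 exec 'MOV C, 8'. After: A=1 B=4 C=8 D=0 ZF=0 PC=3
Step 12: PC=3 exec 'MUL D, 5'. After: A=1 B=4 C=8 D=0 ZF=1 PC=4
Step 13: PC=4 exec 'SUB A, 1'. After: A=0 B=4 C=8 D=0 ZF=1 PC=5
Step 14: PC=5 exec 'JNZ 2'. After: A=0 B=4 C=8 D=0 ZF=1 PC=6
Step 15: PC=6 exec 'MOV C, 2'. After: A=0 B=4 C=2 D=0 ZF=1 PC=7
Step 16: PC=7 exec 'MOV A, 5'. After: A=5 B=4 C=2 D=0 ZF=1 PC=8
Step 17: PC=8 exec 'MOV B, 6'. After: A=5 B=6 C=2 D=0 ZF=1 PC=9
Step 18: PC=9 exec 'ADD A, 3'. After: A=8 B=6 C=2 D=0 ZF=0 PC=10
Step 19: PC=10 exec 'MOV D, 1'. After: A=8 B=6 C=2 D=1 ZF=0 PC=11
Step 20: PC=11 exec 'ADD A, 1'. After: A=9 B=6 C=2 D=1 ZF=0 PC=12
Step 21: PC=12 exec 'ADD A, 4'. After: A=13 B=6 C=2 D=1 ZF=0 PC=13
Step 22: PC=13 exec 'HALT'. After: A=13 B=6 C=2 D=1 ZF=0 PC=13 HALTED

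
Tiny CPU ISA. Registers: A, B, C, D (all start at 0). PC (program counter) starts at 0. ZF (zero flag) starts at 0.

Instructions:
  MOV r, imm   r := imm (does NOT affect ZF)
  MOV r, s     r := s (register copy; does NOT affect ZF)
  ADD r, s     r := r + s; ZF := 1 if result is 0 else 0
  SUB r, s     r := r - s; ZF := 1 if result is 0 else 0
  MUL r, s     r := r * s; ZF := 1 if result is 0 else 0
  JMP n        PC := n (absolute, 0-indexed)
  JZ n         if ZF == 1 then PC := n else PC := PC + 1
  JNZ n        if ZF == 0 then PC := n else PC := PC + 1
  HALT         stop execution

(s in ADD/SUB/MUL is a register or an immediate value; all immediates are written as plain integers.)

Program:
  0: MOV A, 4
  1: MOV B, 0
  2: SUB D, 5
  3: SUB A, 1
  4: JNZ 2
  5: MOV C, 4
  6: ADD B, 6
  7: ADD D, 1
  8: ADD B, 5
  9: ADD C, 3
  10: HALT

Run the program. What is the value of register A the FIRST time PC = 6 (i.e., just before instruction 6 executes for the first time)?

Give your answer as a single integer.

Step 1: PC=0 exec 'MOV A, 4'. After: A=4 B=0 C=0 D=0 ZF=0 PC=1
Step 2: PC=1 exec 'MOV B, 0'. After: A=4 B=0 C=0 D=0 ZF=0 PC=2
Step 3: PC=2 exec 'SUB D, 5'. After: A=4 B=0 C=0 D=-5 ZF=0 PC=3
Step 4: PC=3 exec 'SUB A, 1'. After: A=3 B=0 C=0 D=-5 ZF=0 PC=4
Step 5: PC=4 exec 'JNZ 2'. After: A=3 B=0 C=0 D=-5 ZF=0 PC=2
Step 6: PC=2 exec 'SUB D, 5'. After: A=3 B=0 C=0 D=-10 ZF=0 PC=3
Step 7: PC=3 exec 'SUB A, 1'. After: A=2 B=0 C=0 D=-10 ZF=0 PC=4
Step 8: PC=4 exec 'JNZ 2'. After: A=2 B=0 C=0 D=-10 ZF=0 PC=2
Step 9: PC=2 exec 'SUB D, 5'. After: A=2 B=0 C=0 D=-15 ZF=0 PC=3
Step 10: PC=3 exec 'SUB A, 1'. After: A=1 B=0 C=0 D=-15 ZF=0 PC=4
Step 11: PC=4 exec 'JNZ 2'. After: A=1 B=0 C=0 D=-15 ZF=0 PC=2
Step 12: PC=2 exec 'SUB D, 5'. After: A=1 B=0 C=0 D=-20 ZF=0 PC=3
Step 13: PC=3 exec 'SUB A, 1'. After: A=0 B=0 C=0 D=-20 ZF=1 PC=4
Step 14: PC=4 exec 'JNZ 2'. After: A=0 B=0 C=0 D=-20 ZF=1 PC=5
Step 15: PC=5 exec 'MOV C, 4'. After: A=0 B=0 C=4 D=-20 ZF=1 PC=6
First time PC=6: A=0

0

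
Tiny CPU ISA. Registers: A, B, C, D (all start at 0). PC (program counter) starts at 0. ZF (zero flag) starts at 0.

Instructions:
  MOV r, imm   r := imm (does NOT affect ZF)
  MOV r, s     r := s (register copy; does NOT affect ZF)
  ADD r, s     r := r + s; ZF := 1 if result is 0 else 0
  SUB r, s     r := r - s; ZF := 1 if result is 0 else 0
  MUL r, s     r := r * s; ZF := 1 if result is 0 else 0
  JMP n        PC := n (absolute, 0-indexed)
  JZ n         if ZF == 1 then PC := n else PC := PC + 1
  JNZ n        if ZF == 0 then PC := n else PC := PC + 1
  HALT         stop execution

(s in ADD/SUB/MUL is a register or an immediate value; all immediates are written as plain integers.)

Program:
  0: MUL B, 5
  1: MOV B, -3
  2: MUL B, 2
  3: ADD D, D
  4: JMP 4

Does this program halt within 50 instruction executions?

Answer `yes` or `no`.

Step 1: PC=0 exec 'MUL B, 5'. After: A=0 B=0 C=0 D=0 ZF=1 PC=1
Step 2: PC=1 exec 'MOV B, -3'. After: A=0 B=-3 C=0 D=0 ZF=1 PC=2
Step 3: PC=2 exec 'MUL B, 2'. After: A=0 B=-6 C=0 D=0 ZF=0 PC=3
Step 4: PC=3 exec 'ADD D, D'. After: A=0 B=-6 C=0 D=0 ZF=1 PC=4
Step 5: PC=4 exec 'JMP 4'. After: A=0 B=-6 C=0 D=0 ZF=1 PC=4
State after step 5 equals state after step 4: the program is in a cycle of length 1 and will never halt.

Answer: no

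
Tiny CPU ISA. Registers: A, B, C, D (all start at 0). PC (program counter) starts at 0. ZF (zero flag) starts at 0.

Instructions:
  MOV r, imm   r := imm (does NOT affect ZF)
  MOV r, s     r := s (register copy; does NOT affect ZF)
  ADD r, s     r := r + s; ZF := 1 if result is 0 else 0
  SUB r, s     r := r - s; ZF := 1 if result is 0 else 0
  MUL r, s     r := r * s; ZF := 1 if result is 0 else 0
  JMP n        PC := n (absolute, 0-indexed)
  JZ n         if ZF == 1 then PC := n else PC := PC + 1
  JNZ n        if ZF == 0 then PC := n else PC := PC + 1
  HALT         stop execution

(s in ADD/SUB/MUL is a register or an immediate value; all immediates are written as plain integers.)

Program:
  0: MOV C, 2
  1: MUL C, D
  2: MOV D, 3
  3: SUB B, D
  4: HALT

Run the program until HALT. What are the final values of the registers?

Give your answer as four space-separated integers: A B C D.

Answer: 0 -3 0 3

Derivation:
Step 1: PC=0 exec 'MOV C, 2'. After: A=0 B=0 C=2 D=0 ZF=0 PC=1
Step 2: PC=1 exec 'MUL C, D'. After: A=0 B=0 C=0 D=0 ZF=1 PC=2
Step 3: PC=2 exec 'MOV D, 3'. After: A=0 B=0 C=0 D=3 ZF=1 PC=3
Step 4: PC=3 exec 'SUB B, D'. After: A=0 B=-3 C=0 D=3 ZF=0 PC=4
Step 5: PC=4 exec 'HALT'. After: A=0 B=-3 C=0 D=3 ZF=0 PC=4 HALTED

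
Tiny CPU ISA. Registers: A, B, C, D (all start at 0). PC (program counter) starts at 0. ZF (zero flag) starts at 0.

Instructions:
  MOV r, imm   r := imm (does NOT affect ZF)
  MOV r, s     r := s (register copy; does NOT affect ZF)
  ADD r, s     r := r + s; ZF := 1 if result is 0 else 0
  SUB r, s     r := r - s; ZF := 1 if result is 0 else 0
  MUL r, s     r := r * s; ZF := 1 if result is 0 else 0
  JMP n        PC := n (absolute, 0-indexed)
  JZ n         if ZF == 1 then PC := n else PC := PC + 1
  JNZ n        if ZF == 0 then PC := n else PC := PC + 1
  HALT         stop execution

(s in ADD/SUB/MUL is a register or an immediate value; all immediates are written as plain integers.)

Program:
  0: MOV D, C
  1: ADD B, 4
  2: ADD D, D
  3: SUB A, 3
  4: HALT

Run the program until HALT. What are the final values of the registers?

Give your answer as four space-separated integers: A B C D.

Answer: -3 4 0 0

Derivation:
Step 1: PC=0 exec 'MOV D, C'. After: A=0 B=0 C=0 D=0 ZF=0 PC=1
Step 2: PC=1 exec 'ADD B, 4'. After: A=0 B=4 C=0 D=0 ZF=0 PC=2
Step 3: PC=2 exec 'ADD D, D'. After: A=0 B=4 C=0 D=0 ZF=1 PC=3
Step 4: PC=3 exec 'SUB A, 3'. After: A=-3 B=4 C=0 D=0 ZF=0 PC=4
Step 5: PC=4 exec 'HALT'. After: A=-3 B=4 C=0 D=0 ZF=0 PC=4 HALTED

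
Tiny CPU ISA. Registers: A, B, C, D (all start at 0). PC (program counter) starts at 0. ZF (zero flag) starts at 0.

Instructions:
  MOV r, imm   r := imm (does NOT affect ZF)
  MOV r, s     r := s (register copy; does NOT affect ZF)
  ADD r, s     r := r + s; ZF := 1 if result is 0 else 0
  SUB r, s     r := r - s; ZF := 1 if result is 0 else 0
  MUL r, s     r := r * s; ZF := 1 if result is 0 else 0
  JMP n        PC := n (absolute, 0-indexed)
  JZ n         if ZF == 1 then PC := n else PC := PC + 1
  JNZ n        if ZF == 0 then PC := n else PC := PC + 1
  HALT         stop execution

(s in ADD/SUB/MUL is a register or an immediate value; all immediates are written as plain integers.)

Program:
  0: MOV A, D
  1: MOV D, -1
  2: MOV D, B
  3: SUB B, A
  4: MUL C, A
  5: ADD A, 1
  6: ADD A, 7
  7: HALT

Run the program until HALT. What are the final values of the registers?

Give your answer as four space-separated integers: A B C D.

Step 1: PC=0 exec 'MOV A, D'. After: A=0 B=0 C=0 D=0 ZF=0 PC=1
Step 2: PC=1 exec 'MOV D, -1'. After: A=0 B=0 C=0 D=-1 ZF=0 PC=2
Step 3: PC=2 exec 'MOV D, B'. After: A=0 B=0 C=0 D=0 ZF=0 PC=3
Step 4: PC=3 exec 'SUB B, A'. After: A=0 B=0 C=0 D=0 ZF=1 PC=4
Step 5: PC=4 exec 'MUL C, A'. After: A=0 B=0 C=0 D=0 ZF=1 PC=5
Step 6: PC=5 exec 'ADD A, 1'. After: A=1 B=0 C=0 D=0 ZF=0 PC=6
Step 7: PC=6 exec 'ADD A, 7'. After: A=8 B=0 C=0 D=0 ZF=0 PC=7
Step 8: PC=7 exec 'HALT'. After: A=8 B=0 C=0 D=0 ZF=0 PC=7 HALTED

Answer: 8 0 0 0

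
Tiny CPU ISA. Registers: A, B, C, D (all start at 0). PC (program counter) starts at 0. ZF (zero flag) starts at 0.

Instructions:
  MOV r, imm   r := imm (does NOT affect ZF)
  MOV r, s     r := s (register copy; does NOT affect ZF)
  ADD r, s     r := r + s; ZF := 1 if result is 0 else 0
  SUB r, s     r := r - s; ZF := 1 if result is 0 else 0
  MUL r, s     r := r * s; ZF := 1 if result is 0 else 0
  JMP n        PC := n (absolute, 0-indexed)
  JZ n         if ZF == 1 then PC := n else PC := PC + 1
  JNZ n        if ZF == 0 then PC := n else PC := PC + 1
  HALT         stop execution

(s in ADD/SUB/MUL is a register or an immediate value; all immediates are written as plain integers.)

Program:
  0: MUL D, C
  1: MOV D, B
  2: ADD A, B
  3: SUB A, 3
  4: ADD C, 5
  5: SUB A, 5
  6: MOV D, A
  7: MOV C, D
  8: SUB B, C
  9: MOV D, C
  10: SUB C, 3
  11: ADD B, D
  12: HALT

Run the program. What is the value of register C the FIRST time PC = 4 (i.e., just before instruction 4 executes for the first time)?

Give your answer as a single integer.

Step 1: PC=0 exec 'MUL D, C'. After: A=0 B=0 C=0 D=0 ZF=1 PC=1
Step 2: PC=1 exec 'MOV D, B'. After: A=0 B=0 C=0 D=0 ZF=1 PC=2
Step 3: PC=2 exec 'ADD A, B'. After: A=0 B=0 C=0 D=0 ZF=1 PC=3
Step 4: PC=3 exec 'SUB A, 3'. After: A=-3 B=0 C=0 D=0 ZF=0 PC=4
First time PC=4: C=0

0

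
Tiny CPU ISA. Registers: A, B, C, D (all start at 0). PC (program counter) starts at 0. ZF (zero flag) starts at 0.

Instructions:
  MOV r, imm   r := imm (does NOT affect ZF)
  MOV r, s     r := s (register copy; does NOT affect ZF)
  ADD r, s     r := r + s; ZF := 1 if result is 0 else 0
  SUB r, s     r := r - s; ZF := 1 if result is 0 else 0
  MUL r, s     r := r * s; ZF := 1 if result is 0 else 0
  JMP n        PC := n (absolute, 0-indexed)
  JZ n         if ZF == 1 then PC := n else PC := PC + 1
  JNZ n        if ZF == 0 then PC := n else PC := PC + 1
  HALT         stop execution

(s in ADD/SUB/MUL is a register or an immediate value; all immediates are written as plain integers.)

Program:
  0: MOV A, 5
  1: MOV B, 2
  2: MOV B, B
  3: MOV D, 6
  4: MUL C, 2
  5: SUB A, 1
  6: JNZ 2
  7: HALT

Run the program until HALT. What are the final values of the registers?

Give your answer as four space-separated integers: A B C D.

Answer: 0 2 0 6

Derivation:
Step 1: PC=0 exec 'MOV A, 5'. After: A=5 B=0 C=0 D=0 ZF=0 PC=1
Step 2: PC=1 exec 'MOV B, 2'. After: A=5 B=2 C=0 D=0 ZF=0 PC=2
Step 3: PC=2 exec 'MOV B, B'. After: A=5 B=2 C=0 D=0 ZF=0 PC=3
Step 4: PC=3 exec 'MOV D, 6'. After: A=5 B=2 C=0 D=6 ZF=0 PC=4
Step 5: PC=4 exec 'MUL C, 2'. After: A=5 B=2 C=0 D=6 ZF=1 PC=5
Step 6: PC=5 exec 'SUB A, 1'. After: A=4 B=2 C=0 D=6 ZF=0 PC=6
Step 7: PC=6 exec 'JNZ 2'. After: A=4 B=2 C=0 D=6 ZF=0 PC=2
Step 8: PC=2 exec 'MOV B, B'. After: A=4 B=2 C=0 D=6 ZF=0 PC=3
Step 9: PC=3 exec 'MOV D, 6'. After: A=4 B=2 C=0 D=6 ZF=0 PC=4
Step 10: PC=4 exec 'MUL C, 2'. After: A=4 B=2 C=0 D=6 ZF=1 PC=5
Step 11: PC=5 exec 'SUB A, 1'. After: A=3 B=2 C=0 D=6 ZF=0 PC=6
Step 12: PC=6 exec 'JNZ 2'. After: A=3 B=2 C=0 D=6 ZF=0 PC=2
Step 13: PC=2 exec 'MOV B, B'. After: A=3 B=2 C=0 D=6 ZF=0 PC=3
Step 14: PC=3 exec 'MOV D, 6'. After: A=3 B=2 C=0 D=6 ZF=0 PC=4
Step 15: PC=4 exec 'MUL C, 2'. After: A=3 B=2 C=0 D=6 ZF=1 PC=5
Step 16: PC=5 exec 'SUB A, 1'. After: A=2 B=2 C=0 D=6 ZF=0 PC=6
Step 17: PC=6 exec 'JNZ 2'. After: A=2 B=2 C=0 D=6 ZF=0 PC=2
Step 18: PC=2 exec 'MOV B, B'. After: A=2 B=2 C=0 D=6 ZF=0 PC=3
Step 19: PC=3 exec 'MOV D, 6'. After: A=2 B=2 C=0 D=6 ZF=0 PC=4
Step 20: PC=4 exec 'MUL C, 2'. After: A=2 B=2 C=0 D=6 ZF=1 PC=5
Step 21: PC=5 exec 'SUB A, 1'. After: A=1 B=2 C=0 D=6 ZF=0 PC=6
Step 22: PC=6 exec 'JNZ 2'. After: A=1 B=2 C=0 D=6 ZF=0 PC=2
Step 23: PC=2 exec 'MOV B, B'. After: A=1 B=2 C=0 D=6 ZF=0 PC=3
Step 24: PC=3 exec 'MOV D, 6'. After: A=1 B=2 C=0 D=6 ZF=0 PC=4
Step 25: PC=4 exec 'MUL C, 2'. After: A=1 B=2 C=0 D=6 ZF=1 PC=5
Step 26: PC=5 exec 'SUB A, 1'. After: A=0 B=2 C=0 D=6 ZF=1 PC=6
Step 27: PC=6 exec 'JNZ 2'. After: A=0 B=2 C=0 D=6 ZF=1 PC=7
Step 28: PC=7 exec 'HALT'. After: A=0 B=2 C=0 D=6 ZF=1 PC=7 HALTED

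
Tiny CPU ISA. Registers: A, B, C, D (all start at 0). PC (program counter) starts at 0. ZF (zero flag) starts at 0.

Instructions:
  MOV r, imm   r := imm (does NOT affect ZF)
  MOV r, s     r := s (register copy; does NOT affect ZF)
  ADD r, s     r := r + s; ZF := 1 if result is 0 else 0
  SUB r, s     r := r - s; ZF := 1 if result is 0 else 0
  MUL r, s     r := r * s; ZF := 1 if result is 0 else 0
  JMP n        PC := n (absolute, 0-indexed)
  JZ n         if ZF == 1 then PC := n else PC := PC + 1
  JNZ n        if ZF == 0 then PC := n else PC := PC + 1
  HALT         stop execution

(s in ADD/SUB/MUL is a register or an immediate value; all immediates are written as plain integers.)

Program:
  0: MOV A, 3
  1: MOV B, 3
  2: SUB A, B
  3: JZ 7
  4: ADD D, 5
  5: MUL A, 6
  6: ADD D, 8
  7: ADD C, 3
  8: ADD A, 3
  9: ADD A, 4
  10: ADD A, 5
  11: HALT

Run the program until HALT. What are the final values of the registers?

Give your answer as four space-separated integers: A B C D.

Answer: 12 3 3 0

Derivation:
Step 1: PC=0 exec 'MOV A, 3'. After: A=3 B=0 C=0 D=0 ZF=0 PC=1
Step 2: PC=1 exec 'MOV B, 3'. After: A=3 B=3 C=0 D=0 ZF=0 PC=2
Step 3: PC=2 exec 'SUB A, B'. After: A=0 B=3 C=0 D=0 ZF=1 PC=3
Step 4: PC=3 exec 'JZ 7'. After: A=0 B=3 C=0 D=0 ZF=1 PC=7
Step 5: PC=7 exec 'ADD C, 3'. After: A=0 B=3 C=3 D=0 ZF=0 PC=8
Step 6: PC=8 exec 'ADD A, 3'. After: A=3 B=3 C=3 D=0 ZF=0 PC=9
Step 7: PC=9 exec 'ADD A, 4'. After: A=7 B=3 C=3 D=0 ZF=0 PC=10
Step 8: PC=10 exec 'ADD A, 5'. After: A=12 B=3 C=3 D=0 ZF=0 PC=11
Step 9: PC=11 exec 'HALT'. After: A=12 B=3 C=3 D=0 ZF=0 PC=11 HALTED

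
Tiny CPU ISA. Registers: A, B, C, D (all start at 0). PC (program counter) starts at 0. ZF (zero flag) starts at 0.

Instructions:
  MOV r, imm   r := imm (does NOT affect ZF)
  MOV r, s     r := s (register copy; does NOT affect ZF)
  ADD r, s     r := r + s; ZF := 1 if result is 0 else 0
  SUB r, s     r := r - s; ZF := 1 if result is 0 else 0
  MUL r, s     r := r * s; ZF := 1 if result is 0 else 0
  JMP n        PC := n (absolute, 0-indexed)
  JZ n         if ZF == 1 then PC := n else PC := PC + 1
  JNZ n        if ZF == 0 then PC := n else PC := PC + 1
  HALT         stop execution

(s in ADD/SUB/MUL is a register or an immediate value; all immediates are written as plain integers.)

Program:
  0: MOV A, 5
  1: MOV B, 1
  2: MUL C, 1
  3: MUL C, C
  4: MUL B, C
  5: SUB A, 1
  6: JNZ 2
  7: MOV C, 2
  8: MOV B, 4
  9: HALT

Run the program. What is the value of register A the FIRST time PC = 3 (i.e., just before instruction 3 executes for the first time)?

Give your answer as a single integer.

Step 1: PC=0 exec 'MOV A, 5'. After: A=5 B=0 C=0 D=0 ZF=0 PC=1
Step 2: PC=1 exec 'MOV B, 1'. After: A=5 B=1 C=0 D=0 ZF=0 PC=2
Step 3: PC=2 exec 'MUL C, 1'. After: A=5 B=1 C=0 D=0 ZF=1 PC=3
First time PC=3: A=5

5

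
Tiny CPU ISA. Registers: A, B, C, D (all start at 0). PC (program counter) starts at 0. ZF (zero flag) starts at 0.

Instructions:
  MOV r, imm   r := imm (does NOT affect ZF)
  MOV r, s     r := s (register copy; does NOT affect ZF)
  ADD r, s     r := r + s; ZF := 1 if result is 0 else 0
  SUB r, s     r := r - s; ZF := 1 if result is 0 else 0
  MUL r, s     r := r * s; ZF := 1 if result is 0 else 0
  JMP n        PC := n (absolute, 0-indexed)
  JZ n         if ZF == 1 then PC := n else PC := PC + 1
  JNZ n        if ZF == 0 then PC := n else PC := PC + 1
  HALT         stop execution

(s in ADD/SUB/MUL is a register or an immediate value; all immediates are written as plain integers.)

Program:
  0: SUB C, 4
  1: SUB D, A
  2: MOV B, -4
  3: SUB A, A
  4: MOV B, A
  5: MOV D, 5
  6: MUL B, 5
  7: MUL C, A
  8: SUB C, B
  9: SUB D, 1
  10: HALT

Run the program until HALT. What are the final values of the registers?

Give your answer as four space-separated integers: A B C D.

Step 1: PC=0 exec 'SUB C, 4'. After: A=0 B=0 C=-4 D=0 ZF=0 PC=1
Step 2: PC=1 exec 'SUB D, A'. After: A=0 B=0 C=-4 D=0 ZF=1 PC=2
Step 3: PC=2 exec 'MOV B, -4'. After: A=0 B=-4 C=-4 D=0 ZF=1 PC=3
Step 4: PC=3 exec 'SUB A, A'. After: A=0 B=-4 C=-4 D=0 ZF=1 PC=4
Step 5: PC=4 exec 'MOV B, A'. After: A=0 B=0 C=-4 D=0 ZF=1 PC=5
Step 6: PC=5 exec 'MOV D, 5'. After: A=0 B=0 C=-4 D=5 ZF=1 PC=6
Step 7: PC=6 exec 'MUL B, 5'. After: A=0 B=0 C=-4 D=5 ZF=1 PC=7
Step 8: PC=7 exec 'MUL C, A'. After: A=0 B=0 C=0 D=5 ZF=1 PC=8
Step 9: PC=8 exec 'SUB C, B'. After: A=0 B=0 C=0 D=5 ZF=1 PC=9
Step 10: PC=9 exec 'SUB D, 1'. After: A=0 B=0 C=0 D=4 ZF=0 PC=10
Step 11: PC=10 exec 'HALT'. After: A=0 B=0 C=0 D=4 ZF=0 PC=10 HALTED

Answer: 0 0 0 4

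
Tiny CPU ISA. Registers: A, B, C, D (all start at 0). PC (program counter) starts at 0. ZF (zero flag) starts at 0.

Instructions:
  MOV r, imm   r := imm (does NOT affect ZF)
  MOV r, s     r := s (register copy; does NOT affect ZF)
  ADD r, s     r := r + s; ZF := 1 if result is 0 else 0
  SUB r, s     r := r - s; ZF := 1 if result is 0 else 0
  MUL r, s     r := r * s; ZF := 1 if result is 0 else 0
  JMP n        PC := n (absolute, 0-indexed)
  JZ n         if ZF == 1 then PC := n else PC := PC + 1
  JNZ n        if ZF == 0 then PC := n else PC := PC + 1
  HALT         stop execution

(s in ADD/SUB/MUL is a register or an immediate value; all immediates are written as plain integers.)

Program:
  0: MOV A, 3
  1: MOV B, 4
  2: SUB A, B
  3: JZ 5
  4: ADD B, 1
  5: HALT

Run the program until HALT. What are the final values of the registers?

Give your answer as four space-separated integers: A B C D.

Step 1: PC=0 exec 'MOV A, 3'. After: A=3 B=0 C=0 D=0 ZF=0 PC=1
Step 2: PC=1 exec 'MOV B, 4'. After: A=3 B=4 C=0 D=0 ZF=0 PC=2
Step 3: PC=2 exec 'SUB A, B'. After: A=-1 B=4 C=0 D=0 ZF=0 PC=3
Step 4: PC=3 exec 'JZ 5'. After: A=-1 B=4 C=0 D=0 ZF=0 PC=4
Step 5: PC=4 exec 'ADD B, 1'. After: A=-1 B=5 C=0 D=0 ZF=0 PC=5
Step 6: PC=5 exec 'HALT'. After: A=-1 B=5 C=0 D=0 ZF=0 PC=5 HALTED

Answer: -1 5 0 0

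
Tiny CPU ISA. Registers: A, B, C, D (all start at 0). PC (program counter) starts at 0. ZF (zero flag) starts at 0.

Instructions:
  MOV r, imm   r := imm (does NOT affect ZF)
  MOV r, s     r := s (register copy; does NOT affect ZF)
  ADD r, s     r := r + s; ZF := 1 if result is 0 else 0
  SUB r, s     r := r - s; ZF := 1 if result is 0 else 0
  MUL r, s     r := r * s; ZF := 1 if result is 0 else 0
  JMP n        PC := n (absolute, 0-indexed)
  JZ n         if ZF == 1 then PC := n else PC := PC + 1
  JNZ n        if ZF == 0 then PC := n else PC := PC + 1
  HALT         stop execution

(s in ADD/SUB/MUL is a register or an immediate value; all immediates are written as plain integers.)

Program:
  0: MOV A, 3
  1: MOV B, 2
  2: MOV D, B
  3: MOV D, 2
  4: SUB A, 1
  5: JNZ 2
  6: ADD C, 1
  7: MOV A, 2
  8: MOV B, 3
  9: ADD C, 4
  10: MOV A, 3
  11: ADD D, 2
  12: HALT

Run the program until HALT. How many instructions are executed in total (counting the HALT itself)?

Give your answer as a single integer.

Answer: 21

Derivation:
Step 1: PC=0 exec 'MOV A, 3'. After: A=3 B=0 C=0 D=0 ZF=0 PC=1
Step 2: PC=1 exec 'MOV B, 2'. After: A=3 B=2 C=0 D=0 ZF=0 PC=2
Step 3: PC=2 exec 'MOV D, B'. After: A=3 B=2 C=0 D=2 ZF=0 PC=3
Step 4: PC=3 exec 'MOV D, 2'. After: A=3 B=2 C=0 D=2 ZF=0 PC=4
Step 5: PC=4 exec 'SUB A, 1'. After: A=2 B=2 C=0 D=2 ZF=0 PC=5
Step 6: PC=5 exec 'JNZ 2'. After: A=2 B=2 C=0 D=2 ZF=0 PC=2
Step 7: PC=2 exec 'MOV D, B'. After: A=2 B=2 C=0 D=2 ZF=0 PC=3
Step 8: PC=3 exec 'MOV D, 2'. After: A=2 B=2 C=0 D=2 ZF=0 PC=4
Step 9: PC=4 exec 'SUB A, 1'. After: A=1 B=2 C=0 D=2 ZF=0 PC=5
Step 10: PC=5 exec 'JNZ 2'. After: A=1 B=2 C=0 D=2 ZF=0 PC=2
Step 11: PC=2 exec 'MOV D, B'. After: A=1 B=2 C=0 D=2 ZF=0 PC=3
Step 12: PC=3 exec 'MOV D, 2'. After: A=1 B=2 C=0 D=2 ZF=0 PC=4
Step 13: PC=4 exec 'SUB A, 1'. After: A=0 B=2 C=0 D=2 ZF=1 PC=5
Step 14: PC=5 exec 'JNZ 2'. After: A=0 B=2 C=0 D=2 ZF=1 PC=6
Step 15: PC=6 exec 'ADD C, 1'. After: A=0 B=2 C=1 D=2 ZF=0 PC=7
Step 16: PC=7 exec 'MOV A, 2'. After: A=2 B=2 C=1 D=2 ZF=0 PC=8
Step 17: PC=8 exec 'MOV B, 3'. After: A=2 B=3 C=1 D=2 ZF=0 PC=9
Step 18: PC=9 exec 'ADD C, 4'. After: A=2 B=3 C=5 D=2 ZF=0 PC=10
Step 19: PC=10 exec 'MOV A, 3'. After: A=3 B=3 C=5 D=2 ZF=0 PC=11
Step 20: PC=11 exec 'ADD D, 2'. After: A=3 B=3 C=5 D=4 ZF=0 PC=12
Step 21: PC=12 exec 'HALT'. After: A=3 B=3 C=5 D=4 ZF=0 PC=12 HALTED
Total instructions executed: 21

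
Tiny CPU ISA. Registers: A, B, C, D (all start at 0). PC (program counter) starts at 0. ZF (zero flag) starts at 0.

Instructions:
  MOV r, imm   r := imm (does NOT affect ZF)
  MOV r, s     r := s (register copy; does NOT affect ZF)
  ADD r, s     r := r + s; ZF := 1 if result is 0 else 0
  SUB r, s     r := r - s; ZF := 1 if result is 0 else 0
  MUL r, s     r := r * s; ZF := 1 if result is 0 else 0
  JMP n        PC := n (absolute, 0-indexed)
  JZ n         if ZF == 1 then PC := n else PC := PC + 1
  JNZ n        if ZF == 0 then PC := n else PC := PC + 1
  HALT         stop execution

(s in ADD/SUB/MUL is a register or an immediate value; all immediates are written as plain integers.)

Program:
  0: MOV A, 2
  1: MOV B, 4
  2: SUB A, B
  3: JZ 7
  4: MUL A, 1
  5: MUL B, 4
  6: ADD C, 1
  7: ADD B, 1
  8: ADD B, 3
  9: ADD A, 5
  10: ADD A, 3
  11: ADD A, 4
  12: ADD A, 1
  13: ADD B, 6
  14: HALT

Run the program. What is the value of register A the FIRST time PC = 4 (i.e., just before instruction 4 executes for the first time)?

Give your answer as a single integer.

Step 1: PC=0 exec 'MOV A, 2'. After: A=2 B=0 C=0 D=0 ZF=0 PC=1
Step 2: PC=1 exec 'MOV B, 4'. After: A=2 B=4 C=0 D=0 ZF=0 PC=2
Step 3: PC=2 exec 'SUB A, B'. After: A=-2 B=4 C=0 D=0 ZF=0 PC=3
Step 4: PC=3 exec 'JZ 7'. After: A=-2 B=4 C=0 D=0 ZF=0 PC=4
First time PC=4: A=-2

-2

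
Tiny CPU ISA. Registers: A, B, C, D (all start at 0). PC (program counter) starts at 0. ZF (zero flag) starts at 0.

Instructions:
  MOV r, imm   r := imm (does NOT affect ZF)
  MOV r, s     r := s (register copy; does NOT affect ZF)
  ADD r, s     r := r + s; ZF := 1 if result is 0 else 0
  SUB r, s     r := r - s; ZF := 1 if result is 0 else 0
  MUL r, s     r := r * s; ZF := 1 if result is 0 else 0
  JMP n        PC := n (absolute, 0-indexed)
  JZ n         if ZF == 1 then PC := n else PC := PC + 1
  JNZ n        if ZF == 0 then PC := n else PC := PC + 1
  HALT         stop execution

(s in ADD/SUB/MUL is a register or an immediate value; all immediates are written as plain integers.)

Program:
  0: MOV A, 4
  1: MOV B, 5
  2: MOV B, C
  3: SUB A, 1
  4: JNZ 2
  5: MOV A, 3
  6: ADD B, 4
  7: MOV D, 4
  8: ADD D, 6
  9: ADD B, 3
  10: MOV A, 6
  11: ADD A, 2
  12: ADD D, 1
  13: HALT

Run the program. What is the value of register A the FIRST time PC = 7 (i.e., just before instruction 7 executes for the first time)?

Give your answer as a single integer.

Step 1: PC=0 exec 'MOV A, 4'. After: A=4 B=0 C=0 D=0 ZF=0 PC=1
Step 2: PC=1 exec 'MOV B, 5'. After: A=4 B=5 C=0 D=0 ZF=0 PC=2
Step 3: PC=2 exec 'MOV B, C'. After: A=4 B=0 C=0 D=0 ZF=0 PC=3
Step 4: PC=3 exec 'SUB A, 1'. After: A=3 B=0 C=0 D=0 ZF=0 PC=4
Step 5: PC=4 exec 'JNZ 2'. After: A=3 B=0 C=0 D=0 ZF=0 PC=2
Step 6: PC=2 exec 'MOV B, C'. After: A=3 B=0 C=0 D=0 ZF=0 PC=3
Step 7: PC=3 exec 'SUB A, 1'. After: A=2 B=0 C=0 D=0 ZF=0 PC=4
Step 8: PC=4 exec 'JNZ 2'. After: A=2 B=0 C=0 D=0 ZF=0 PC=2
Step 9: PC=2 exec 'MOV B, C'. After: A=2 B=0 C=0 D=0 ZF=0 PC=3
Step 10: PC=3 exec 'SUB A, 1'. After: A=1 B=0 C=0 D=0 ZF=0 PC=4
Step 11: PC=4 exec 'JNZ 2'. After: A=1 B=0 C=0 D=0 ZF=0 PC=2
Step 12: PC=2 exec 'MOV B, C'. After: A=1 B=0 C=0 D=0 ZF=0 PC=3
Step 13: PC=3 exec 'SUB A, 1'. After: A=0 B=0 C=0 D=0 ZF=1 PC=4
Step 14: PC=4 exec 'JNZ 2'. After: A=0 B=0 C=0 D=0 ZF=1 PC=5
Step 15: PC=5 exec 'MOV A, 3'. After: A=3 B=0 C=0 D=0 ZF=1 PC=6
Step 16: PC=6 exec 'ADD B, 4'. After: A=3 B=4 C=0 D=0 ZF=0 PC=7
First time PC=7: A=3

3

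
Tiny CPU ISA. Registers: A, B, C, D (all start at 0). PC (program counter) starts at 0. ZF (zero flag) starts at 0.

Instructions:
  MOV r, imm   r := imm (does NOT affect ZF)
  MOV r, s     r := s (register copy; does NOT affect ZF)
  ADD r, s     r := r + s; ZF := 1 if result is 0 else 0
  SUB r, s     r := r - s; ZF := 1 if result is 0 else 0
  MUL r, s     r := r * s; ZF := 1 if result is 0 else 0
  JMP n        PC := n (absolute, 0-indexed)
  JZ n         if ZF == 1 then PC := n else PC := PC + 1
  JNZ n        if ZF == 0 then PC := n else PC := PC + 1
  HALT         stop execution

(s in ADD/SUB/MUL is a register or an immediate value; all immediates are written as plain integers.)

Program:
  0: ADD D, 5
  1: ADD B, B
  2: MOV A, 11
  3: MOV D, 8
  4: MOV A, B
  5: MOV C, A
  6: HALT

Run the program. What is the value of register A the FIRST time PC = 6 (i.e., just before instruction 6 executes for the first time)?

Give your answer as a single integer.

Step 1: PC=0 exec 'ADD D, 5'. After: A=0 B=0 C=0 D=5 ZF=0 PC=1
Step 2: PC=1 exec 'ADD B, B'. After: A=0 B=0 C=0 D=5 ZF=1 PC=2
Step 3: PC=2 exec 'MOV A, 11'. After: A=11 B=0 C=0 D=5 ZF=1 PC=3
Step 4: PC=3 exec 'MOV D, 8'. After: A=11 B=0 C=0 D=8 ZF=1 PC=4
Step 5: PC=4 exec 'MOV A, B'. After: A=0 B=0 C=0 D=8 ZF=1 PC=5
Step 6: PC=5 exec 'MOV C, A'. After: A=0 B=0 C=0 D=8 ZF=1 PC=6
First time PC=6: A=0

0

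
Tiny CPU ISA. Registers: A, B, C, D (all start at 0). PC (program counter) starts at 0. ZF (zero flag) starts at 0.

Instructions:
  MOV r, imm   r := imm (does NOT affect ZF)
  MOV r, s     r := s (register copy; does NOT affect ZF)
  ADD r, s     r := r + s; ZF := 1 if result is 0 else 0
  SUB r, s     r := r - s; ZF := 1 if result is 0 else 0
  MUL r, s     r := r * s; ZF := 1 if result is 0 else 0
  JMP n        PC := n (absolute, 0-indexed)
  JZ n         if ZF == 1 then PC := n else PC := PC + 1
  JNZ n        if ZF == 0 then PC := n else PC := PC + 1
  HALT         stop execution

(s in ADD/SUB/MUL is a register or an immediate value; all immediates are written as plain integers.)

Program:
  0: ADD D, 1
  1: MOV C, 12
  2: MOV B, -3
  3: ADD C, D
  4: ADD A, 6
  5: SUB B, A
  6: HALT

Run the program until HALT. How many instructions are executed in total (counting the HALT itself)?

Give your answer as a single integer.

Answer: 7

Derivation:
Step 1: PC=0 exec 'ADD D, 1'. After: A=0 B=0 C=0 D=1 ZF=0 PC=1
Step 2: PC=1 exec 'MOV C, 12'. After: A=0 B=0 C=12 D=1 ZF=0 PC=2
Step 3: PC=2 exec 'MOV B, -3'. After: A=0 B=-3 C=12 D=1 ZF=0 PC=3
Step 4: PC=3 exec 'ADD C, D'. After: A=0 B=-3 C=13 D=1 ZF=0 PC=4
Step 5: PC=4 exec 'ADD A, 6'. After: A=6 B=-3 C=13 D=1 ZF=0 PC=5
Step 6: PC=5 exec 'SUB B, A'. After: A=6 B=-9 C=13 D=1 ZF=0 PC=6
Step 7: PC=6 exec 'HALT'. After: A=6 B=-9 C=13 D=1 ZF=0 PC=6 HALTED
Total instructions executed: 7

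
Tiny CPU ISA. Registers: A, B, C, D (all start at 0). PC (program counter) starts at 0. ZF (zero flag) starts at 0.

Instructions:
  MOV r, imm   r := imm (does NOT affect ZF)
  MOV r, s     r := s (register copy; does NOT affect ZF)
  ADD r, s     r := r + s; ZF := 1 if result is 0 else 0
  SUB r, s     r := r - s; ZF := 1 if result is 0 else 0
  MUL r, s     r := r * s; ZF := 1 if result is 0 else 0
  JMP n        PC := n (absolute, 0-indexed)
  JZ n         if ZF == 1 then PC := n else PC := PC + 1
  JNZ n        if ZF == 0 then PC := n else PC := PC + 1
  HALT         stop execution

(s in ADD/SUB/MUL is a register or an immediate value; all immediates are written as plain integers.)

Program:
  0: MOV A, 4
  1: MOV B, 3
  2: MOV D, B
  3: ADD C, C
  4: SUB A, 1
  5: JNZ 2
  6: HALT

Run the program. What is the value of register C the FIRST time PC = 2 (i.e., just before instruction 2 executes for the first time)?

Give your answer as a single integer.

Step 1: PC=0 exec 'MOV A, 4'. After: A=4 B=0 C=0 D=0 ZF=0 PC=1
Step 2: PC=1 exec 'MOV B, 3'. After: A=4 B=3 C=0 D=0 ZF=0 PC=2
First time PC=2: C=0

0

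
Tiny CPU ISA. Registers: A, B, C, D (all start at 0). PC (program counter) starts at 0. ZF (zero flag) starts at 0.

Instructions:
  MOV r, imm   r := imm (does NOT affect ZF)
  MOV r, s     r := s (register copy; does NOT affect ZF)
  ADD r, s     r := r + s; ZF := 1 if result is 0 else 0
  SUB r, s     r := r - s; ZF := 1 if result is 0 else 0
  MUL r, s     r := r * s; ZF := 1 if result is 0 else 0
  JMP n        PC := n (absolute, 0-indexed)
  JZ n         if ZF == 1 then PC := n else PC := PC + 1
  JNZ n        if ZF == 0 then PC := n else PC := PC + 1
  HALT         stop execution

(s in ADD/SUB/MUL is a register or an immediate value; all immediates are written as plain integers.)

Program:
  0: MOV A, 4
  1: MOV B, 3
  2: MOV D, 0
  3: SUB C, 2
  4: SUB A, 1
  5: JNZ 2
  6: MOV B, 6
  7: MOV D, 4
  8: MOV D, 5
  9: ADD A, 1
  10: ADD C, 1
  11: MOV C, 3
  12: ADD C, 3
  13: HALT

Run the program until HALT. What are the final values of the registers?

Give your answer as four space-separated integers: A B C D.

Answer: 1 6 6 5

Derivation:
Step 1: PC=0 exec 'MOV A, 4'. After: A=4 B=0 C=0 D=0 ZF=0 PC=1
Step 2: PC=1 exec 'MOV B, 3'. After: A=4 B=3 C=0 D=0 ZF=0 PC=2
Step 3: PC=2 exec 'MOV D, 0'. After: A=4 B=3 C=0 D=0 ZF=0 PC=3
Step 4: PC=3 exec 'SUB C, 2'. After: A=4 B=3 C=-2 D=0 ZF=0 PC=4
Step 5: PC=4 exec 'SUB A, 1'. After: A=3 B=3 C=-2 D=0 ZF=0 PC=5
Step 6: PC=5 exec 'JNZ 2'. After: A=3 B=3 C=-2 D=0 ZF=0 PC=2
Step 7: PC=2 exec 'MOV D, 0'. After: A=3 B=3 C=-2 D=0 ZF=0 PC=3
Step 8: PC=3 exec 'SUB C, 2'. After: A=3 B=3 C=-4 D=0 ZF=0 PC=4
Step 9: PC=4 exec 'SUB A, 1'. After: A=2 B=3 C=-4 D=0 ZF=0 PC=5
Step 10: PC=5 exec 'JNZ 2'. After: A=2 B=3 C=-4 D=0 ZF=0 PC=2
Step 11: PC=2 exec 'MOV D, 0'. After: A=2 B=3 C=-4 D=0 ZF=0 PC=3
Step 12: PC=3 exec 'SUB C, 2'. After: A=2 B=3 C=-6 D=0 ZF=0 PC=4
Step 13: PC=4 exec 'SUB A, 1'. After: A=1 B=3 C=-6 D=0 ZF=0 PC=5
Step 14: PC=5 exec 'JNZ 2'. After: A=1 B=3 C=-6 D=0 ZF=0 PC=2
Step 15: PC=2 exec 'MOV D, 0'. After: A=1 B=3 C=-6 D=0 ZF=0 PC=3
Step 16: PC=3 exec 'SUB C, 2'. After: A=1 B=3 C=-8 D=0 ZF=0 PC=4
Step 17: PC=4 exec 'SUB A, 1'. After: A=0 B=3 C=-8 D=0 ZF=1 PC=5
Step 18: PC=5 exec 'JNZ 2'. After: A=0 B=3 C=-8 D=0 ZF=1 PC=6
Step 19: PC=6 exec 'MOV B, 6'. After: A=0 B=6 C=-8 D=0 ZF=1 PC=7
Step 20: PC=7 exec 'MOV D, 4'. After: A=0 B=6 C=-8 D=4 ZF=1 PC=8
Step 21: PC=8 exec 'MOV D, 5'. After: A=0 B=6 C=-8 D=5 ZF=1 PC=9
Step 22: PC=9 exec 'ADD A, 1'. After: A=1 B=6 C=-8 D=5 ZF=0 PC=10
Step 23: PC=10 exec 'ADD C, 1'. After: A=1 B=6 C=-7 D=5 ZF=0 PC=11
Step 24: PC=11 exec 'MOV C, 3'. After: A=1 B=6 C=3 D=5 ZF=0 PC=12
Step 25: PC=12 exec 'ADD C, 3'. After: A=1 B=6 C=6 D=5 ZF=0 PC=13
Step 26: PC=13 exec 'HALT'. After: A=1 B=6 C=6 D=5 ZF=0 PC=13 HALTED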